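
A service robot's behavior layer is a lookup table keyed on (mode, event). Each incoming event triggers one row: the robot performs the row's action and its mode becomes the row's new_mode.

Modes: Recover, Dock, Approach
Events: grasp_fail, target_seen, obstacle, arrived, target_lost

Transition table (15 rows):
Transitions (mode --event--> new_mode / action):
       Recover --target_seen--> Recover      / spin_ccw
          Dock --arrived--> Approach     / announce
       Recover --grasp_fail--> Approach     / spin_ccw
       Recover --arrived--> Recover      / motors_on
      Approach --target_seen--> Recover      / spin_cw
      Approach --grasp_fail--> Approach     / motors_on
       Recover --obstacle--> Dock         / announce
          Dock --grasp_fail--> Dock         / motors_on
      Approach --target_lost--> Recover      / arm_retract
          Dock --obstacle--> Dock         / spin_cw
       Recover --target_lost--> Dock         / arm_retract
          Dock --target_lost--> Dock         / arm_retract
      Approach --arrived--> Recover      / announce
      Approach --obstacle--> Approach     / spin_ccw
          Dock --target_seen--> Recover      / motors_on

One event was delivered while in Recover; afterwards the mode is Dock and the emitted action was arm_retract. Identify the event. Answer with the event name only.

try grasp_fail: (Recover, grasp_fail) → (Approach, spin_ccw)
try target_seen: (Recover, target_seen) → (Recover, spin_ccw)
try obstacle: (Recover, obstacle) → (Dock, announce)
try arrived: (Recover, arrived) → (Recover, motors_on)
try target_lost: (Recover, target_lost) → (Dock, arm_retract)  ← matches

target_lost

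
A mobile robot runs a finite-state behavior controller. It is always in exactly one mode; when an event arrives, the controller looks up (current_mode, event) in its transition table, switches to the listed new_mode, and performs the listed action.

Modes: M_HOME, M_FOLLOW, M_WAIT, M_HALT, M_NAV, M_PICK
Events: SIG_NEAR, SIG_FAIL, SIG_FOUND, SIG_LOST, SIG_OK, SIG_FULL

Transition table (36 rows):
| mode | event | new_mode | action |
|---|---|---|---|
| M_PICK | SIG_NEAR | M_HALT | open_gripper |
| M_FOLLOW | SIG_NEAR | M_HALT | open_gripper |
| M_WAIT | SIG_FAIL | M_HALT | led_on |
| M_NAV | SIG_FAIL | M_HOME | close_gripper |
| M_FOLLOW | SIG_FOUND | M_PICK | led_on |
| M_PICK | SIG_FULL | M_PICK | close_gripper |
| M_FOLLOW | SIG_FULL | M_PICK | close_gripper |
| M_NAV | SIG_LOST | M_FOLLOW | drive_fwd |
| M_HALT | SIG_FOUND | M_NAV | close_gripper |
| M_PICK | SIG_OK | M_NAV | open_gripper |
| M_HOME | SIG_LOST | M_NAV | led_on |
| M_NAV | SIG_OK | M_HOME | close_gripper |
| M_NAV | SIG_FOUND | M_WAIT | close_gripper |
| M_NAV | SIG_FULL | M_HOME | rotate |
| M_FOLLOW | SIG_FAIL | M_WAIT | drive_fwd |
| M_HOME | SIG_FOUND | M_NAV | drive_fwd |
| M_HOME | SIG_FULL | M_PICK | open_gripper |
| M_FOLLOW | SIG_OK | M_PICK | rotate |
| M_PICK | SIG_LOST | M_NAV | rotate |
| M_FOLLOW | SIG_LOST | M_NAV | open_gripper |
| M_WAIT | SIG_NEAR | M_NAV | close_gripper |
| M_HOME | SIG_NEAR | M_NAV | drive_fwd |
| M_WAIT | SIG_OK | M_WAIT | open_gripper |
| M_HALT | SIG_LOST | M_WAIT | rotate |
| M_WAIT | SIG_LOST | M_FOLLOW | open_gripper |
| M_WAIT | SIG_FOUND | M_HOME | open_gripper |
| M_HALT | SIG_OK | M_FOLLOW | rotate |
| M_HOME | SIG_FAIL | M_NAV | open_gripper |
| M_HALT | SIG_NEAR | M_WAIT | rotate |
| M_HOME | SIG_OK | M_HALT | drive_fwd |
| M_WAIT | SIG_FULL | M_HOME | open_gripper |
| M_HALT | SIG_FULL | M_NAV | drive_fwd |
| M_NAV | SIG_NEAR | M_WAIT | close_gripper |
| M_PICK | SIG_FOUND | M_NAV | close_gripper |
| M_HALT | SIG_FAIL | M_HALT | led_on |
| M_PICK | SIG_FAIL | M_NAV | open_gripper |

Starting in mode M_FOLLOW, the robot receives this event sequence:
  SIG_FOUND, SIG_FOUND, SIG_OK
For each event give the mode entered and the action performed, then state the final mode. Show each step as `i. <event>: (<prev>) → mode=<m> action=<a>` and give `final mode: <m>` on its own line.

final mode: M_HOME

1. SIG_FOUND: (M_FOLLOW) → mode=M_PICK action=led_on
2. SIG_FOUND: (M_PICK) → mode=M_NAV action=close_gripper
3. SIG_OK: (M_NAV) → mode=M_HOME action=close_gripper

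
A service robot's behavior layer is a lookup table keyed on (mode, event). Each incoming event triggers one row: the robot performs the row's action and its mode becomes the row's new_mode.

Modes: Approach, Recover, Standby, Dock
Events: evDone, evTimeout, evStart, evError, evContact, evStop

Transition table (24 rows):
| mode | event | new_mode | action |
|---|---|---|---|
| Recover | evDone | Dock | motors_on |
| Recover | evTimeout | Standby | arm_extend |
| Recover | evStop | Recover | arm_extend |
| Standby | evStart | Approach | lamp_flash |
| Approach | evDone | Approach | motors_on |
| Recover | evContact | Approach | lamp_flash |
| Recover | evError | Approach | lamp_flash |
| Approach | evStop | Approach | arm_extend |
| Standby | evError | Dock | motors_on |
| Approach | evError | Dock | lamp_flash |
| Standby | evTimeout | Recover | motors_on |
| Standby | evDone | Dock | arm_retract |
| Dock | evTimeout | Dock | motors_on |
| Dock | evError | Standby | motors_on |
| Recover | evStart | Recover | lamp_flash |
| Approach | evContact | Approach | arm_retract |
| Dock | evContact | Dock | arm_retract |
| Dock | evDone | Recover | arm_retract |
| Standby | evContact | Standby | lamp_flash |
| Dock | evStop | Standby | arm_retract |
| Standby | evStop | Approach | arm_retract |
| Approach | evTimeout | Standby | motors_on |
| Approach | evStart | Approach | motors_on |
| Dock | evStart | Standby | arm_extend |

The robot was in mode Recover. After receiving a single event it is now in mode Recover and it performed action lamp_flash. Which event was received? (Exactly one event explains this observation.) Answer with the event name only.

evStart

try evDone: (Recover, evDone) → (Dock, motors_on)
try evTimeout: (Recover, evTimeout) → (Standby, arm_extend)
try evStart: (Recover, evStart) → (Recover, lamp_flash)  ← matches
try evError: (Recover, evError) → (Approach, lamp_flash)
try evContact: (Recover, evContact) → (Approach, lamp_flash)
try evStop: (Recover, evStop) → (Recover, arm_extend)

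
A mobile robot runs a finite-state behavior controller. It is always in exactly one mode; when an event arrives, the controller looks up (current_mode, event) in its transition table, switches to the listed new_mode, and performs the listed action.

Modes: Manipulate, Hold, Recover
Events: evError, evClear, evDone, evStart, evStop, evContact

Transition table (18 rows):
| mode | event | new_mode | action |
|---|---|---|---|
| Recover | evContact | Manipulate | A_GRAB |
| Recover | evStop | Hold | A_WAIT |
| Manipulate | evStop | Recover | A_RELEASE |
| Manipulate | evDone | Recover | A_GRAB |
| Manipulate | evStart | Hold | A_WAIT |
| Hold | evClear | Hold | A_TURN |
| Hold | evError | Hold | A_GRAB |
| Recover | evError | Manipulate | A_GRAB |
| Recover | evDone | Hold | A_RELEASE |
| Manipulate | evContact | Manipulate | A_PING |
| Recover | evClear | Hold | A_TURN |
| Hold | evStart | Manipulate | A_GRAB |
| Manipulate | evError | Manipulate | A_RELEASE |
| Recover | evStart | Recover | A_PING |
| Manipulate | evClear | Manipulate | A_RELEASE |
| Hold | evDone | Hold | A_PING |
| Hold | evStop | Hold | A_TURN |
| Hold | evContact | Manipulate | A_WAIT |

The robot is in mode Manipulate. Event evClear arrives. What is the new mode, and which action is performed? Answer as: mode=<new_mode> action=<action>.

current mode = Manipulate; filter table to that mode:
  (Manipulate, evStop) → (Recover, A_RELEASE)
  (Manipulate, evDone) → (Recover, A_GRAB)
  (Manipulate, evStart) → (Hold, A_WAIT)
  (Manipulate, evContact) → (Manipulate, A_PING)
  (Manipulate, evError) → (Manipulate, A_RELEASE)
  (Manipulate, evClear) → (Manipulate, A_RELEASE)  ← event matches
event = evClear selects (Manipulate, A_RELEASE)

mode=Manipulate action=A_RELEASE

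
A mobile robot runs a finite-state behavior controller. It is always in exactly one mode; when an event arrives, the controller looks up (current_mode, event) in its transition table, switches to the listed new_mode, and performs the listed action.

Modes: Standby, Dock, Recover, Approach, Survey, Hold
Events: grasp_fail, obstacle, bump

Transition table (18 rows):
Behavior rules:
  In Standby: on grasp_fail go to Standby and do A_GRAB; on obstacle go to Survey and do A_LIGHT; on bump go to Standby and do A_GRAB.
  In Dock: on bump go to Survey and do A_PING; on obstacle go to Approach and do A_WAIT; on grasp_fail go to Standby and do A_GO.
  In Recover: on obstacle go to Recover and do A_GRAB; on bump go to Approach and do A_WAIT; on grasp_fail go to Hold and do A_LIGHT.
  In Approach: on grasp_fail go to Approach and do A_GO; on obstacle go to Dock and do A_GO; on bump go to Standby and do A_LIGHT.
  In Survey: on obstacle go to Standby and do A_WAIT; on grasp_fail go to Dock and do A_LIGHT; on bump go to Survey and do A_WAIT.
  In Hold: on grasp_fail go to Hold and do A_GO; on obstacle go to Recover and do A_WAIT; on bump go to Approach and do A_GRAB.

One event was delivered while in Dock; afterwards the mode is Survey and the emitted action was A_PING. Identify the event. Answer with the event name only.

try grasp_fail: (Dock, grasp_fail) → (Standby, A_GO)
try obstacle: (Dock, obstacle) → (Approach, A_WAIT)
try bump: (Dock, bump) → (Survey, A_PING)  ← matches

bump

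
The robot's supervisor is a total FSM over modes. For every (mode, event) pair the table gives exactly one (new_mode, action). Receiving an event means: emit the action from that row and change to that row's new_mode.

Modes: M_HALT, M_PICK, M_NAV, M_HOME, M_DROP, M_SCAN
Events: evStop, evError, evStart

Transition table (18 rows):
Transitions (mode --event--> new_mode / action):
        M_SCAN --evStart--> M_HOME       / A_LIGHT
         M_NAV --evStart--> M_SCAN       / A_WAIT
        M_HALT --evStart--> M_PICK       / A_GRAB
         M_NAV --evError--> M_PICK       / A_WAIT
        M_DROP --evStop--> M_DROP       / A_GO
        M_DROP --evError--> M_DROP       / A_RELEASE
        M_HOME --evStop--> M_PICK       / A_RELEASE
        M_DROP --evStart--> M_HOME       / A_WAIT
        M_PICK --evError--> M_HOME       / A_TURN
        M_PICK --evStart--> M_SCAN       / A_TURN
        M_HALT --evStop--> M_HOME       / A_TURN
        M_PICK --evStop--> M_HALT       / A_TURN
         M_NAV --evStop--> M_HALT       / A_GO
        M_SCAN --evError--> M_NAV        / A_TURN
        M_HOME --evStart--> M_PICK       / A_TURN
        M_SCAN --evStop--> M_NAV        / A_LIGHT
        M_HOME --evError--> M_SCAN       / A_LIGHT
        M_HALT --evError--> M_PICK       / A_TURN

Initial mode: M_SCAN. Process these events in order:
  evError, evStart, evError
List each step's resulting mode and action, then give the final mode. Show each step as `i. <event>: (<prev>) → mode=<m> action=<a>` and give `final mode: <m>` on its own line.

1. evError: (M_SCAN) → mode=M_NAV action=A_TURN
2. evStart: (M_NAV) → mode=M_SCAN action=A_WAIT
3. evError: (M_SCAN) → mode=M_NAV action=A_TURN

final mode: M_NAV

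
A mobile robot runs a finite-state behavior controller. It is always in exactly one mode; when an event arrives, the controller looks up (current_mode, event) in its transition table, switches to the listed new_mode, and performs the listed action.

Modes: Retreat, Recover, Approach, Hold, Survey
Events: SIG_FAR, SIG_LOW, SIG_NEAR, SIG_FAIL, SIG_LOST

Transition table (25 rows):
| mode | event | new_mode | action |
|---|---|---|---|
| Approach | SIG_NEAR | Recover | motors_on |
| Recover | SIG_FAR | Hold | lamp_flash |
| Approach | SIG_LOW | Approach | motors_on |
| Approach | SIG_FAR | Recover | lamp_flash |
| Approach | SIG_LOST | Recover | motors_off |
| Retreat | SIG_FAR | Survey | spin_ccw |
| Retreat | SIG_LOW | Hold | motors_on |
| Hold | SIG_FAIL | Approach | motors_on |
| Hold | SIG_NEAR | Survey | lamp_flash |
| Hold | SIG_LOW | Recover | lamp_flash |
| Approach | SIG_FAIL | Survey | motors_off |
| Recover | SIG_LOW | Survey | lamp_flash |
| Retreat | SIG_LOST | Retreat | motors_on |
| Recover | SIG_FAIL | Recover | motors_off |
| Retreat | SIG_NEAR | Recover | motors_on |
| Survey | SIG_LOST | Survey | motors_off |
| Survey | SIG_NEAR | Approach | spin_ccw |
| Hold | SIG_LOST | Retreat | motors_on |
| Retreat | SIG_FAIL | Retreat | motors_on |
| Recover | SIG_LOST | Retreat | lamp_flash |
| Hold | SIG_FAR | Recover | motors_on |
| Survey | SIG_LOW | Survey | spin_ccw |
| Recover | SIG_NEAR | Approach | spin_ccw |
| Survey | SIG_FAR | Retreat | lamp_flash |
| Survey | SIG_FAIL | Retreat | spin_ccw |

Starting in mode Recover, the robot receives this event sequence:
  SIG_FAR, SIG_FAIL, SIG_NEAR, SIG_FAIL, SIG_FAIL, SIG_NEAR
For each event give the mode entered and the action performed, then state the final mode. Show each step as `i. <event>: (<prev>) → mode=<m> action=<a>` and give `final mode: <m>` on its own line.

1. SIG_FAR: (Recover) → mode=Hold action=lamp_flash
2. SIG_FAIL: (Hold) → mode=Approach action=motors_on
3. SIG_NEAR: (Approach) → mode=Recover action=motors_on
4. SIG_FAIL: (Recover) → mode=Recover action=motors_off
5. SIG_FAIL: (Recover) → mode=Recover action=motors_off
6. SIG_NEAR: (Recover) → mode=Approach action=spin_ccw

final mode: Approach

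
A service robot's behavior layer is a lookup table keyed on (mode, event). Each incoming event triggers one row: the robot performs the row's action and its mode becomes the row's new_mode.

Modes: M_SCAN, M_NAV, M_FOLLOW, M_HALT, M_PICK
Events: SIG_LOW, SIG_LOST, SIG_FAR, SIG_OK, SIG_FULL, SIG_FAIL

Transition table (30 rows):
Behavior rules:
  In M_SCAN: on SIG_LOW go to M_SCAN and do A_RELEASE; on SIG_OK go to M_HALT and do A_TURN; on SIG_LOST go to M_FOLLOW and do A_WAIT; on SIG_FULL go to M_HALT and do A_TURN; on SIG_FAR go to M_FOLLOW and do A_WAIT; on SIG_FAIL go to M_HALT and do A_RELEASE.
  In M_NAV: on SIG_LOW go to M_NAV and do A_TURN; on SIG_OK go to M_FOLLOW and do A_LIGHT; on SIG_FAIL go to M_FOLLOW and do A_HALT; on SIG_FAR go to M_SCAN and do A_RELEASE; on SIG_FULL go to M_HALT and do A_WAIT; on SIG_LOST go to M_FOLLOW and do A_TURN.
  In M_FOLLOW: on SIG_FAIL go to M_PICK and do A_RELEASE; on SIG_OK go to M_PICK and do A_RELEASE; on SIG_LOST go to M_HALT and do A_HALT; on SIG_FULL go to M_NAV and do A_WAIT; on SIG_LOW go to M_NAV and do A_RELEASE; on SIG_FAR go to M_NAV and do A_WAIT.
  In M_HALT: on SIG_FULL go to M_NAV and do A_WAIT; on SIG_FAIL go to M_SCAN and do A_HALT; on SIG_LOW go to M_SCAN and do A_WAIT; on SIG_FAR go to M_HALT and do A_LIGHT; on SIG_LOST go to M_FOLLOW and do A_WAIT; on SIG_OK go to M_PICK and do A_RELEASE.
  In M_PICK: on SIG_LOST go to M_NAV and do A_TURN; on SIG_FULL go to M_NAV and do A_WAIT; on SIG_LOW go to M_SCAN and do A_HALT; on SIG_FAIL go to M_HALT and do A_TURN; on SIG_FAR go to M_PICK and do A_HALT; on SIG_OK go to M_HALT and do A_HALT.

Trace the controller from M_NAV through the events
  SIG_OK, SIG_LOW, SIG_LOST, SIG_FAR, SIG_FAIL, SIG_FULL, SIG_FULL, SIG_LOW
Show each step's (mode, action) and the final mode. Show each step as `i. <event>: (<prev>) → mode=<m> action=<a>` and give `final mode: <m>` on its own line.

final mode: M_SCAN

1. SIG_OK: (M_NAV) → mode=M_FOLLOW action=A_LIGHT
2. SIG_LOW: (M_FOLLOW) → mode=M_NAV action=A_RELEASE
3. SIG_LOST: (M_NAV) → mode=M_FOLLOW action=A_TURN
4. SIG_FAR: (M_FOLLOW) → mode=M_NAV action=A_WAIT
5. SIG_FAIL: (M_NAV) → mode=M_FOLLOW action=A_HALT
6. SIG_FULL: (M_FOLLOW) → mode=M_NAV action=A_WAIT
7. SIG_FULL: (M_NAV) → mode=M_HALT action=A_WAIT
8. SIG_LOW: (M_HALT) → mode=M_SCAN action=A_WAIT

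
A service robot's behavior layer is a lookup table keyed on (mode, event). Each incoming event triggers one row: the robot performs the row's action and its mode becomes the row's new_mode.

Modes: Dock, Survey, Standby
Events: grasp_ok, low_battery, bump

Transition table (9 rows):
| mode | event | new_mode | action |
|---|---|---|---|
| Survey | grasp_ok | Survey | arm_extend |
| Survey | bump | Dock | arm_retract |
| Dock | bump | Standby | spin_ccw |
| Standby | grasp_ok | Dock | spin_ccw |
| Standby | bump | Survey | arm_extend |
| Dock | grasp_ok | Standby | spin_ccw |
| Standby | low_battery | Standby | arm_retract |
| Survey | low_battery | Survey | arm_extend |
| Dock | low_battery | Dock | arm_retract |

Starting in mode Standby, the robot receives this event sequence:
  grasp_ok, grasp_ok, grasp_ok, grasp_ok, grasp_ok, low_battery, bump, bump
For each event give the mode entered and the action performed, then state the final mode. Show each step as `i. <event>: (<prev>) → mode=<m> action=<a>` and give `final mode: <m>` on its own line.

final mode: Survey

1. grasp_ok: (Standby) → mode=Dock action=spin_ccw
2. grasp_ok: (Dock) → mode=Standby action=spin_ccw
3. grasp_ok: (Standby) → mode=Dock action=spin_ccw
4. grasp_ok: (Dock) → mode=Standby action=spin_ccw
5. grasp_ok: (Standby) → mode=Dock action=spin_ccw
6. low_battery: (Dock) → mode=Dock action=arm_retract
7. bump: (Dock) → mode=Standby action=spin_ccw
8. bump: (Standby) → mode=Survey action=arm_extend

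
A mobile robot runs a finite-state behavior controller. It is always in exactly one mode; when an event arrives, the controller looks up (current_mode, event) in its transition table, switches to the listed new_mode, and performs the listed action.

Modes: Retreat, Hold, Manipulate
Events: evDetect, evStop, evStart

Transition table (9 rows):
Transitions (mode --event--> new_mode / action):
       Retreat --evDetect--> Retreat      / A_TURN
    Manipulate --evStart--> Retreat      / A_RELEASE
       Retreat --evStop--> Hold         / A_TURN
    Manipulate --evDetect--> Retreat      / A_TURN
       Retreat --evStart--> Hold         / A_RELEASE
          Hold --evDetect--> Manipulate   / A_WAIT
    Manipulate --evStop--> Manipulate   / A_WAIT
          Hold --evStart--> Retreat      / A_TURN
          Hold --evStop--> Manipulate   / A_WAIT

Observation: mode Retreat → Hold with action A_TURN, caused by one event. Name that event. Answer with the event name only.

evStop

try evDetect: (Retreat, evDetect) → (Retreat, A_TURN)
try evStop: (Retreat, evStop) → (Hold, A_TURN)  ← matches
try evStart: (Retreat, evStart) → (Hold, A_RELEASE)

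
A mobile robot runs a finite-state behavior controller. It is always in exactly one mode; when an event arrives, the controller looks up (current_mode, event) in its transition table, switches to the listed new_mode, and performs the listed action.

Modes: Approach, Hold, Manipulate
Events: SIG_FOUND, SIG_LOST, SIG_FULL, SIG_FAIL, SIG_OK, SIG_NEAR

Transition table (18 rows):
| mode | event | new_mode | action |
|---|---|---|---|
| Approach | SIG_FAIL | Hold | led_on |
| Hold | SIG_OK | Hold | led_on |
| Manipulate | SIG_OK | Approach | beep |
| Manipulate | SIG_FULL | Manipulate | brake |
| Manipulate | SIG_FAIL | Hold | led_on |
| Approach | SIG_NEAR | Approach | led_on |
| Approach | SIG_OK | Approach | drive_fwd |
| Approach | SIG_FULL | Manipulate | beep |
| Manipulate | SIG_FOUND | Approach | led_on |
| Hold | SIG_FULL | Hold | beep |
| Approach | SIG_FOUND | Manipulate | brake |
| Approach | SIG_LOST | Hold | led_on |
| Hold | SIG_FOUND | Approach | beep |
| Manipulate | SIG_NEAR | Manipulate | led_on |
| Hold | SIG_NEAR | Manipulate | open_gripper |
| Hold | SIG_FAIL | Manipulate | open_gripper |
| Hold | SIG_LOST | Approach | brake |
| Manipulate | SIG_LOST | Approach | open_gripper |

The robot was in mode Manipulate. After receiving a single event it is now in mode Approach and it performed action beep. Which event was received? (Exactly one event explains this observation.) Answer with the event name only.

try SIG_FOUND: (Manipulate, SIG_FOUND) → (Approach, led_on)
try SIG_LOST: (Manipulate, SIG_LOST) → (Approach, open_gripper)
try SIG_FULL: (Manipulate, SIG_FULL) → (Manipulate, brake)
try SIG_FAIL: (Manipulate, SIG_FAIL) → (Hold, led_on)
try SIG_OK: (Manipulate, SIG_OK) → (Approach, beep)  ← matches
try SIG_NEAR: (Manipulate, SIG_NEAR) → (Manipulate, led_on)

SIG_OK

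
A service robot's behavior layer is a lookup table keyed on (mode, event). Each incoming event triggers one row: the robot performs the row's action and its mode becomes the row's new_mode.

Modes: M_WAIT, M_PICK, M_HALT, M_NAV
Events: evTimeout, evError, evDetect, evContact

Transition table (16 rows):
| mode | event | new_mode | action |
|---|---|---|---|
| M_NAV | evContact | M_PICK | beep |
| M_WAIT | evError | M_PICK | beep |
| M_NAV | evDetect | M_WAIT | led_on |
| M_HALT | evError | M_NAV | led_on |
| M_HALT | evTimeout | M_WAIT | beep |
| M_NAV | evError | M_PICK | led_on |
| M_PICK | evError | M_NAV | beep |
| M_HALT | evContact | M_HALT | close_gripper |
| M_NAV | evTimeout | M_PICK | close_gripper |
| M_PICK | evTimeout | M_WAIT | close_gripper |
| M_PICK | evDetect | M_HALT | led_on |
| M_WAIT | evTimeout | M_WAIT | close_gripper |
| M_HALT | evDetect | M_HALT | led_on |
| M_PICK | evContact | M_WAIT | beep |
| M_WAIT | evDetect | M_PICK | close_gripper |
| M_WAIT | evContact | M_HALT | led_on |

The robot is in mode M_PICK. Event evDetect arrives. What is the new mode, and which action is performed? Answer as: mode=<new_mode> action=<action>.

mode=M_HALT action=led_on

current mode = M_PICK; filter table to that mode:
  (M_PICK, evError) → (M_NAV, beep)
  (M_PICK, evTimeout) → (M_WAIT, close_gripper)
  (M_PICK, evDetect) → (M_HALT, led_on)  ← event matches
  (M_PICK, evContact) → (M_WAIT, beep)
event = evDetect selects (M_HALT, led_on)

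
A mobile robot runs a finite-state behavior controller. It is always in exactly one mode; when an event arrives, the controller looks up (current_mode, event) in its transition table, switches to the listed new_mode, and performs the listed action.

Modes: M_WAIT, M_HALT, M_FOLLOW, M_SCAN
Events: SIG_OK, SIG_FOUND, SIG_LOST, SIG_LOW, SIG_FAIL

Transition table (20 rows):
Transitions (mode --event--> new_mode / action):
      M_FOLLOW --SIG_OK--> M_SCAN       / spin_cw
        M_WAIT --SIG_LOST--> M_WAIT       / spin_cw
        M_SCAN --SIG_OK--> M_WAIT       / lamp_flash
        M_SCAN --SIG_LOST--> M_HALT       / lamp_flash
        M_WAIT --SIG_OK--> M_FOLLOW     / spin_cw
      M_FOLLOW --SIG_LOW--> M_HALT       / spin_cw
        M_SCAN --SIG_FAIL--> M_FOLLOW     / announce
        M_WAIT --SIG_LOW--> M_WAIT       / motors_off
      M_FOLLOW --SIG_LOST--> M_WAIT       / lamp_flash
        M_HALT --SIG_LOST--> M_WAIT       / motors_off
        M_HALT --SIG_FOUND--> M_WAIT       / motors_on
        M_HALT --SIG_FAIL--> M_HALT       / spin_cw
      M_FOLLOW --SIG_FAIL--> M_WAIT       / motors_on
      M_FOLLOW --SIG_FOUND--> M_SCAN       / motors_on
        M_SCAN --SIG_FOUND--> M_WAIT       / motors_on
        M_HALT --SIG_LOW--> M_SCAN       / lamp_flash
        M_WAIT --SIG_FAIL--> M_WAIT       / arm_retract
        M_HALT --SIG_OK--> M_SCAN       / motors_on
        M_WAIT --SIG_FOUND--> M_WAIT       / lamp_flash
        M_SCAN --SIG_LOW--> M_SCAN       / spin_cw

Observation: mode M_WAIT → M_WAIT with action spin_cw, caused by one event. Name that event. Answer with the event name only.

try SIG_OK: (M_WAIT, SIG_OK) → (M_FOLLOW, spin_cw)
try SIG_FOUND: (M_WAIT, SIG_FOUND) → (M_WAIT, lamp_flash)
try SIG_LOST: (M_WAIT, SIG_LOST) → (M_WAIT, spin_cw)  ← matches
try SIG_LOW: (M_WAIT, SIG_LOW) → (M_WAIT, motors_off)
try SIG_FAIL: (M_WAIT, SIG_FAIL) → (M_WAIT, arm_retract)

SIG_LOST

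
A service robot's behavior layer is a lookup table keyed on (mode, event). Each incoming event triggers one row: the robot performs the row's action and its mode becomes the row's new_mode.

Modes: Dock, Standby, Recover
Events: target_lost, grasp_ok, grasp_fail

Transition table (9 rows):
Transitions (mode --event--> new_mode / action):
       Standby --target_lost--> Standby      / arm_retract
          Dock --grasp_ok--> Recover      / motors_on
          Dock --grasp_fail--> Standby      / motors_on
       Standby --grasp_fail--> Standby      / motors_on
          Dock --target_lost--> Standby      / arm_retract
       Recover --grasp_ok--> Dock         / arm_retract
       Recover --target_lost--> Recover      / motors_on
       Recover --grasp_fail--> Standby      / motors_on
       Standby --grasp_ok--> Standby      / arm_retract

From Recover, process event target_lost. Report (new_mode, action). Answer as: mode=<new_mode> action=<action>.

mode=Recover action=motors_on

current mode = Recover; filter table to that mode:
  (Recover, grasp_ok) → (Dock, arm_retract)
  (Recover, target_lost) → (Recover, motors_on)  ← event matches
  (Recover, grasp_fail) → (Standby, motors_on)
event = target_lost selects (Recover, motors_on)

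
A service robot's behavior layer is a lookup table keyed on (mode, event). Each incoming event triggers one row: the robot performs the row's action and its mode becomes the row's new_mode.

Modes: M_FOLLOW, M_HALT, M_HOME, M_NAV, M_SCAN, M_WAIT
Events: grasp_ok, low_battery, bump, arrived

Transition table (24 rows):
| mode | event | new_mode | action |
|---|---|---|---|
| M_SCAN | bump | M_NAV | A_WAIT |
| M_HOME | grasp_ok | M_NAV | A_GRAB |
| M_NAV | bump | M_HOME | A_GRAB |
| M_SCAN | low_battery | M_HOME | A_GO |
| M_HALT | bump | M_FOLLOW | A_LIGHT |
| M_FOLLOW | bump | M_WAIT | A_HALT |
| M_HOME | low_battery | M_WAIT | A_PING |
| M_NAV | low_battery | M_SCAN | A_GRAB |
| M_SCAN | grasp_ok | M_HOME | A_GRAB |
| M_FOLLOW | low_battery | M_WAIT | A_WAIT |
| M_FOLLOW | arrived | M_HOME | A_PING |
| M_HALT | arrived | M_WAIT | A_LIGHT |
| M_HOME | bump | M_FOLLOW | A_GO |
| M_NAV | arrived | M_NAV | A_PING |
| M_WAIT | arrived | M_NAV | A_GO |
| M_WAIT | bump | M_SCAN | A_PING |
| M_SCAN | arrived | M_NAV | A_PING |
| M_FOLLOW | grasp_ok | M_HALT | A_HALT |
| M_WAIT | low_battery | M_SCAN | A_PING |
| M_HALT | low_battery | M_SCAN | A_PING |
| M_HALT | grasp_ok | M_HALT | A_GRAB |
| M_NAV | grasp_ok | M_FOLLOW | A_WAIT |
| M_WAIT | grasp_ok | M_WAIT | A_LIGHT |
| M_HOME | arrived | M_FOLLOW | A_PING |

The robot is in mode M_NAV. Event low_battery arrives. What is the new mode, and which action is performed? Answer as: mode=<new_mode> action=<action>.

mode=M_SCAN action=A_GRAB

current mode = M_NAV; filter table to that mode:
  (M_NAV, bump) → (M_HOME, A_GRAB)
  (M_NAV, low_battery) → (M_SCAN, A_GRAB)  ← event matches
  (M_NAV, arrived) → (M_NAV, A_PING)
  (M_NAV, grasp_ok) → (M_FOLLOW, A_WAIT)
event = low_battery selects (M_SCAN, A_GRAB)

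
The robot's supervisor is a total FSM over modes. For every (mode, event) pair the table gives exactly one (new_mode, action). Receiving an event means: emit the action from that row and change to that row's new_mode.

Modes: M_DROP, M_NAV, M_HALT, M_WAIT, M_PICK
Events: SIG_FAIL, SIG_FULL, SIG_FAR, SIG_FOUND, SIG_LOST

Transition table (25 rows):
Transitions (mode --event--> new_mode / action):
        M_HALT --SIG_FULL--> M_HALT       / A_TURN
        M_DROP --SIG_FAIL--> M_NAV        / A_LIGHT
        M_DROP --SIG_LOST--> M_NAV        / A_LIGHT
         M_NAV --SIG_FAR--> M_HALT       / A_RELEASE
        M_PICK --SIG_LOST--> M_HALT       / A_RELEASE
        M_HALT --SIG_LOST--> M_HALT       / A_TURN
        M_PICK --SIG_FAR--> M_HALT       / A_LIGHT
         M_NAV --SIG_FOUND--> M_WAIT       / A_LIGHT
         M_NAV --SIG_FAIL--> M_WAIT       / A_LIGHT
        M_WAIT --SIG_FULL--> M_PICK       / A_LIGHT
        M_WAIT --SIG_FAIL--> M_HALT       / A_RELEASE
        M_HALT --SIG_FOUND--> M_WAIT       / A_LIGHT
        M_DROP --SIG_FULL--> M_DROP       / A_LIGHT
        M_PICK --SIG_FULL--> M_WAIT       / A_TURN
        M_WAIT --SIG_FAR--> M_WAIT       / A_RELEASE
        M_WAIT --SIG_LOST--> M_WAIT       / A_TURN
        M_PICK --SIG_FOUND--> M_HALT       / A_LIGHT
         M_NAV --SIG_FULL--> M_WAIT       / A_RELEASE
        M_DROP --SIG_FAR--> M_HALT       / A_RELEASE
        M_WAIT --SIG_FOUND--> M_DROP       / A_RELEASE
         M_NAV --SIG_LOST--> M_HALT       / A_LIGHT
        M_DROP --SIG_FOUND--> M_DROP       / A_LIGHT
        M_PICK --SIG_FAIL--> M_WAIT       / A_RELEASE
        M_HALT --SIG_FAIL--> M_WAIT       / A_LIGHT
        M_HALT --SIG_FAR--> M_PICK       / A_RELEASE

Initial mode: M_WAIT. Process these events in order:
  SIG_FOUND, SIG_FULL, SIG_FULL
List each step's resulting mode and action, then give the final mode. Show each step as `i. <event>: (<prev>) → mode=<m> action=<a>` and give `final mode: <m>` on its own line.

final mode: M_DROP

1. SIG_FOUND: (M_WAIT) → mode=M_DROP action=A_RELEASE
2. SIG_FULL: (M_DROP) → mode=M_DROP action=A_LIGHT
3. SIG_FULL: (M_DROP) → mode=M_DROP action=A_LIGHT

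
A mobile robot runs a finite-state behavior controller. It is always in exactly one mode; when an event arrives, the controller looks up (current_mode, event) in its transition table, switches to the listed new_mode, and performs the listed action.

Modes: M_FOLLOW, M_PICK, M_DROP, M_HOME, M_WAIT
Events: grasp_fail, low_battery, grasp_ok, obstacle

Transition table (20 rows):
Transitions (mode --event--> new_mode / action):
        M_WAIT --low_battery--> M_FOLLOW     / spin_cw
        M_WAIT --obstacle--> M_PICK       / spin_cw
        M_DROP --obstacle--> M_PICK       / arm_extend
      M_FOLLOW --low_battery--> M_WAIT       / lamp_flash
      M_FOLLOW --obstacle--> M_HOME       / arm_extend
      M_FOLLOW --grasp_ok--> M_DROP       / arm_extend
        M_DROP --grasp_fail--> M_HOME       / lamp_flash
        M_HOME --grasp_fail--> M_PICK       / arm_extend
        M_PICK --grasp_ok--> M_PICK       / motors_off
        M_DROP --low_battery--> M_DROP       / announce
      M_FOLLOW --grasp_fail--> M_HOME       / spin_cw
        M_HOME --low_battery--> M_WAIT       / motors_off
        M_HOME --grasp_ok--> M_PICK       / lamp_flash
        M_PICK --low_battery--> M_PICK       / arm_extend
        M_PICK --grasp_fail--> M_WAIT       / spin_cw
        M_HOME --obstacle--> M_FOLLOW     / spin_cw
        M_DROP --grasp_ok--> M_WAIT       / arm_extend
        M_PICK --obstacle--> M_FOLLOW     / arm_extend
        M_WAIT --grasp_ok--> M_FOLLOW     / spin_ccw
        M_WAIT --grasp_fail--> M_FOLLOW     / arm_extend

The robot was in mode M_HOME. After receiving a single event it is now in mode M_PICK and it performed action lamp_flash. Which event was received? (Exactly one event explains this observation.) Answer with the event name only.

grasp_ok

try grasp_fail: (M_HOME, grasp_fail) → (M_PICK, arm_extend)
try low_battery: (M_HOME, low_battery) → (M_WAIT, motors_off)
try grasp_ok: (M_HOME, grasp_ok) → (M_PICK, lamp_flash)  ← matches
try obstacle: (M_HOME, obstacle) → (M_FOLLOW, spin_cw)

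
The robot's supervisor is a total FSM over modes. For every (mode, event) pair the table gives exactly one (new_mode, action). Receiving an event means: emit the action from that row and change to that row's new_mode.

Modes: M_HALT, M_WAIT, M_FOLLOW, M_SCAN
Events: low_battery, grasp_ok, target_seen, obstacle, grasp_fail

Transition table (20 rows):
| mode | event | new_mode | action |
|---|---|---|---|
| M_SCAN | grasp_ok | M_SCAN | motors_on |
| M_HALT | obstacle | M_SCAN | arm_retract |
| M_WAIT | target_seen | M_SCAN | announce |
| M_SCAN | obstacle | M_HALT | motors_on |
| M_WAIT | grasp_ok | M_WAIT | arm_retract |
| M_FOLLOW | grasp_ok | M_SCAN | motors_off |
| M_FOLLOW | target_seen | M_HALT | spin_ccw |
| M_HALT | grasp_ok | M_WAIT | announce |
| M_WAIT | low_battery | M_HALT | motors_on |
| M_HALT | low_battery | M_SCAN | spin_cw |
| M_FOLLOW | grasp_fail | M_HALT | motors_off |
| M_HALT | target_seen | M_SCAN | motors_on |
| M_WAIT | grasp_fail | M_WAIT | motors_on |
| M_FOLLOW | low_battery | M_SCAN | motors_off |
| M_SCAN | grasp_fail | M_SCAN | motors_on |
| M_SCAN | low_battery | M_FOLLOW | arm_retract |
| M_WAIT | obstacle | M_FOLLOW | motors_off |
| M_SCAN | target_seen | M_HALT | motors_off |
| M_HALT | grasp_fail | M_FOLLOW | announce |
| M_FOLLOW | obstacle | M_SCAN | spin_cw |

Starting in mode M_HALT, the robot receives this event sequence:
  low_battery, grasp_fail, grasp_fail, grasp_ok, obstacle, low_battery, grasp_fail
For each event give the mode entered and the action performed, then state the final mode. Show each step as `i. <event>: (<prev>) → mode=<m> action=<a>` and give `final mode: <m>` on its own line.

1. low_battery: (M_HALT) → mode=M_SCAN action=spin_cw
2. grasp_fail: (M_SCAN) → mode=M_SCAN action=motors_on
3. grasp_fail: (M_SCAN) → mode=M_SCAN action=motors_on
4. grasp_ok: (M_SCAN) → mode=M_SCAN action=motors_on
5. obstacle: (M_SCAN) → mode=M_HALT action=motors_on
6. low_battery: (M_HALT) → mode=M_SCAN action=spin_cw
7. grasp_fail: (M_SCAN) → mode=M_SCAN action=motors_on

final mode: M_SCAN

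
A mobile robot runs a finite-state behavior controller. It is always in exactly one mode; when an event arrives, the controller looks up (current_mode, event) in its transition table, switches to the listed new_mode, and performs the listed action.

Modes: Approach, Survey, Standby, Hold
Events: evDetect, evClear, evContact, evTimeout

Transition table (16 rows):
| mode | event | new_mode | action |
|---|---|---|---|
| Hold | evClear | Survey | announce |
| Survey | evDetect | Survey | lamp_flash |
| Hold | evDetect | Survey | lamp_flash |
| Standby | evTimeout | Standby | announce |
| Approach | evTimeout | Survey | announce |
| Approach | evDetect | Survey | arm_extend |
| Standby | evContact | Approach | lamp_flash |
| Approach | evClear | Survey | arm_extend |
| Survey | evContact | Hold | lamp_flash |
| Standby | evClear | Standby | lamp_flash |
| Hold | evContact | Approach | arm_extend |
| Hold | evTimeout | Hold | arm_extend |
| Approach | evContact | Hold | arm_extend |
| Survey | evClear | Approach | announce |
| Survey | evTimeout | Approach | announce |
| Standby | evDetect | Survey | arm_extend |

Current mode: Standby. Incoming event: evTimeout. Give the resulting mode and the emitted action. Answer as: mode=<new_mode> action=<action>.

mode=Standby action=announce

current mode = Standby; filter table to that mode:
  (Standby, evTimeout) → (Standby, announce)  ← event matches
  (Standby, evContact) → (Approach, lamp_flash)
  (Standby, evClear) → (Standby, lamp_flash)
  (Standby, evDetect) → (Survey, arm_extend)
event = evTimeout selects (Standby, announce)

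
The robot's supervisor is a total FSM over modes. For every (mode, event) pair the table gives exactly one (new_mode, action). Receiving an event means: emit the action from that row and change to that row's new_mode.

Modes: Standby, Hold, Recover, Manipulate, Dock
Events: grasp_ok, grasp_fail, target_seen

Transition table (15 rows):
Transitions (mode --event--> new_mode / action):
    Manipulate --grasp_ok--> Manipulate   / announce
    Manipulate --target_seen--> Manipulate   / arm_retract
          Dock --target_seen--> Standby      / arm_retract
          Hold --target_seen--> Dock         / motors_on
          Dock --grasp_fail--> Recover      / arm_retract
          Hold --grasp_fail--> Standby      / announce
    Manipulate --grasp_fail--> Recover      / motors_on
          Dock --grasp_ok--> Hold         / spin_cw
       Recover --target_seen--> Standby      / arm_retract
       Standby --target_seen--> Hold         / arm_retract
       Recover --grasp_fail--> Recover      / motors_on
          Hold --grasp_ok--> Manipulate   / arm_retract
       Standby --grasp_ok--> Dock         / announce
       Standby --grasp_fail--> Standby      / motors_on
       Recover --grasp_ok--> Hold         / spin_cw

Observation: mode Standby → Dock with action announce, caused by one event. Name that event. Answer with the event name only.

grasp_ok

try grasp_ok: (Standby, grasp_ok) → (Dock, announce)  ← matches
try grasp_fail: (Standby, grasp_fail) → (Standby, motors_on)
try target_seen: (Standby, target_seen) → (Hold, arm_retract)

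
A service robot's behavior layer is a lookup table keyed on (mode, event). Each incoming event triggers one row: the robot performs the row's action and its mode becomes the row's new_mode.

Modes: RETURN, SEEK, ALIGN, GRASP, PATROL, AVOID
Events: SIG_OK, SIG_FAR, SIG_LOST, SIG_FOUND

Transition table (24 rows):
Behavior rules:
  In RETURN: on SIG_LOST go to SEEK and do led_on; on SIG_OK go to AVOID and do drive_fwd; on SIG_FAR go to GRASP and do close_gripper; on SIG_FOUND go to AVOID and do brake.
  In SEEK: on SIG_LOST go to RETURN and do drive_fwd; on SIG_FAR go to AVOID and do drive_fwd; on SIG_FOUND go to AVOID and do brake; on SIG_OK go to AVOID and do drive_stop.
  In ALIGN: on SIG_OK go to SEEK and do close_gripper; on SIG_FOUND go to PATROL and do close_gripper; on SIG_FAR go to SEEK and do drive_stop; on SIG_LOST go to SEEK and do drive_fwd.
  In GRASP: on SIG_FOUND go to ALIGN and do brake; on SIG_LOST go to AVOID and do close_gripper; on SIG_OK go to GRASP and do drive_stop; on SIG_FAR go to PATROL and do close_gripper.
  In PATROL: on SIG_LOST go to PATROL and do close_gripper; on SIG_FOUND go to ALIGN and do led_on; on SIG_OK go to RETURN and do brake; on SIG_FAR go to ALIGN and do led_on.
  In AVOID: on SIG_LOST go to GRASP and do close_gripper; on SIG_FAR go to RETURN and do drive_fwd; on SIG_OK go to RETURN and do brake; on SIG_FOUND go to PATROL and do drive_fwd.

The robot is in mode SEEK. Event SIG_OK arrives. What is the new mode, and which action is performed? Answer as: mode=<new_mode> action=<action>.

mode=AVOID action=drive_stop

current mode = SEEK; filter table to that mode:
  (SEEK, SIG_LOST) → (RETURN, drive_fwd)
  (SEEK, SIG_FAR) → (AVOID, drive_fwd)
  (SEEK, SIG_FOUND) → (AVOID, brake)
  (SEEK, SIG_OK) → (AVOID, drive_stop)  ← event matches
event = SIG_OK selects (AVOID, drive_stop)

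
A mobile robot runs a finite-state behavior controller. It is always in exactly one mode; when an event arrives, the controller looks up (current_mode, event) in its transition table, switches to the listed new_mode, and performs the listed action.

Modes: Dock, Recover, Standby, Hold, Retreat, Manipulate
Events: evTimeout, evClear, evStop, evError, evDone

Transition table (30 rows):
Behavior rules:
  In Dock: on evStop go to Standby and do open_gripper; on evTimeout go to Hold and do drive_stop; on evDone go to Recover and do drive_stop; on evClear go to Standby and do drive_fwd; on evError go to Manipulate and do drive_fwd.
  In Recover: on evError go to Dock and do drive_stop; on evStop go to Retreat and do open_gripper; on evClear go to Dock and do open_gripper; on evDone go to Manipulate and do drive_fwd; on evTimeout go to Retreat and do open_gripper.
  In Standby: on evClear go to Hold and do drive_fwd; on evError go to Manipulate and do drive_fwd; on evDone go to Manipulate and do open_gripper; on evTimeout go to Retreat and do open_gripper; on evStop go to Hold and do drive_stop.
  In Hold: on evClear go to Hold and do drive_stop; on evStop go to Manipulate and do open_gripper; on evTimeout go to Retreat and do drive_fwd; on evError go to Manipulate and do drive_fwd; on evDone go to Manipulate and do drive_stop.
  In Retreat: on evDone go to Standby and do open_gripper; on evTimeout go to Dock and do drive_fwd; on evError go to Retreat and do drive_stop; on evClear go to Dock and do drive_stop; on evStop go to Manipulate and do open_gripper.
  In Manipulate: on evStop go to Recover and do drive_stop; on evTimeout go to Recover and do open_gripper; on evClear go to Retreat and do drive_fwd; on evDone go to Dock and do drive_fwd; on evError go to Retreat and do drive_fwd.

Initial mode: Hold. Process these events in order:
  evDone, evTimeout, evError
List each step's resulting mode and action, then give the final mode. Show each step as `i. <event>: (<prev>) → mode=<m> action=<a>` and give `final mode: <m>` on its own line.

final mode: Dock

1. evDone: (Hold) → mode=Manipulate action=drive_stop
2. evTimeout: (Manipulate) → mode=Recover action=open_gripper
3. evError: (Recover) → mode=Dock action=drive_stop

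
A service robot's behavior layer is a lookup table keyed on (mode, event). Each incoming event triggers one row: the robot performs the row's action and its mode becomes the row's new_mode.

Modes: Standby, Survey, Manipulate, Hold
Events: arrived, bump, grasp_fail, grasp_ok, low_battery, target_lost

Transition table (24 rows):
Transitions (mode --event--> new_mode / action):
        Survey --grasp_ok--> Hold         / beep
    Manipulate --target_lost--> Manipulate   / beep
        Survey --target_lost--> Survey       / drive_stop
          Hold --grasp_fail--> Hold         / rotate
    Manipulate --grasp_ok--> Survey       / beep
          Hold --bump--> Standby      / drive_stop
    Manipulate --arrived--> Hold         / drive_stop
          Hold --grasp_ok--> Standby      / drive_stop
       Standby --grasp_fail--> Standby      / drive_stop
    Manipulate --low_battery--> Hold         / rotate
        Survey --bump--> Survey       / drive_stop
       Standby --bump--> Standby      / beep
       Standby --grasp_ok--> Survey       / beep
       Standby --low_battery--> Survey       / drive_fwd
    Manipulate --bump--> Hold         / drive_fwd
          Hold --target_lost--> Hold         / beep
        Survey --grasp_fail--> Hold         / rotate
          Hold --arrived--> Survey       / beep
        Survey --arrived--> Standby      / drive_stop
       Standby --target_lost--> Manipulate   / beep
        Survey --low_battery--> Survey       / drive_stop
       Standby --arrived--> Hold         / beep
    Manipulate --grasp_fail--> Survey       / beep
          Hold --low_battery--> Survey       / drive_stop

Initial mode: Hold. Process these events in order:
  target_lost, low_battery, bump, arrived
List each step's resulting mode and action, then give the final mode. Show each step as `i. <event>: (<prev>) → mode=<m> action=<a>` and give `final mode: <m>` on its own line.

1. target_lost: (Hold) → mode=Hold action=beep
2. low_battery: (Hold) → mode=Survey action=drive_stop
3. bump: (Survey) → mode=Survey action=drive_stop
4. arrived: (Survey) → mode=Standby action=drive_stop

final mode: Standby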